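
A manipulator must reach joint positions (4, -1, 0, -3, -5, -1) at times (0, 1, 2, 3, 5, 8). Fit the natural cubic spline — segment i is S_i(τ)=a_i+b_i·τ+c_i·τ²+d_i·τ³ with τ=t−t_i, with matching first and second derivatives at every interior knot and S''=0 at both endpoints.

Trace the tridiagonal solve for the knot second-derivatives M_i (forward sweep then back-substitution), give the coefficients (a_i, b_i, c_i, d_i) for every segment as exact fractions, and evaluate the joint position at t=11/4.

Δ: Δ0=-5, Δ1=1, Δ2=-3, Δ3=-1, Δ4=4/3
row 1: diag=4, rhs=36; c'=1/4, d'=9
row 2: denom=4−1·1/4=15/4; d'=(-24−1·9)/(15/4)=-44/5
row 3: denom=6−1·4/15=86/15; d'=(12−1·-44/5)/(86/15)=156/43
row 4: denom=10−2·15/43=400/43; d'=(14−2·156/43)/(400/43)=29/40
back: M4=29/40
back: M3=156/43−15/43·29/40=27/8
back: M2=-44/5−4/15·27/8=-97/10
back: M1=9−1/4·-97/10=457/40
M: M0=0, M1=457/40, M2=-97/10, M3=27/8, M4=29/40, M5=0
seg 0: a=4, c=M0/2=0, d=(M1−M0)/(6·1)=457/240, b=Δ0−h0·(2M0+M1)/6=-1657/240
seg 1: a=-1, c=M1/2=457/80, d=(M2−M1)/(6·1)=-169/48, b=Δ1−h1·(2M1+M2)/6=-143/120
seg 2: a=0, c=M2/2=-97/20, d=(M3−M2)/(6·1)=523/240, b=Δ2−h2·(2M2+M3)/6=-79/240
seg 3: a=-3, c=M3/2=27/16, d=(M4−M3)/(6·2)=-53/240, b=Δ3−h3·(2M3+M4)/6=-419/120
seg 4: a=-5, c=M4/2=29/80, d=(M5−M4)/(6·3)=-29/720, b=Δ4−h4·(2M4+M5)/6=73/120
t_q=11/4 → seg 2, τ=3/4; S=0+-79/240·τ+-97/20·τ²+523/240·τ³=-2105/1024

  seg 0: a=4 b=-1657/240 c=0 d=457/240
  seg 1: a=-1 b=-143/120 c=457/80 d=-169/48
  seg 2: a=0 b=-79/240 c=-97/20 d=523/240
  seg 3: a=-3 b=-419/120 c=27/16 d=-53/240
  seg 4: a=-5 b=73/120 c=29/80 d=-29/720
S(11/4) = -2105/1024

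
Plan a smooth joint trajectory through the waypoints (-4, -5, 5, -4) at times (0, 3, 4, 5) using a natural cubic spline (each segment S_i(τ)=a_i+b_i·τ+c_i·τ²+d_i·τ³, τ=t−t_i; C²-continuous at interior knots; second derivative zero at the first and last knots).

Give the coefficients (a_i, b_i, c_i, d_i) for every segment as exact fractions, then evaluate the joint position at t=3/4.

Δ: Δ0=-1/3, Δ1=10, Δ2=-9
row 1: diag=8, rhs=62; c'=1/8, d'=31/4
row 2: denom=4−1·1/8=31/8; d'=(-114−1·31/4)/(31/8)=-974/31
back: M2=-974/31
back: M1=31/4−1/8·-974/31=362/31
M: M0=0, M1=362/31, M2=-974/31, M3=0
seg 0: a=-4, c=M0/2=0, d=(M1−M0)/(6·3)=181/279, b=Δ0−h0·(2M0+M1)/6=-574/93
seg 1: a=-5, c=M1/2=181/31, d=(M2−M1)/(6·1)=-668/93, b=Δ1−h1·(2M1+M2)/6=1055/93
seg 2: a=5, c=M2/2=-487/31, d=(M3−M2)/(6·1)=487/93, b=Δ2−h2·(2M2+M3)/6=137/93
t_q=3/4 → seg 0, τ=3/4; S=-4+-574/93·τ+0·τ²+181/279·τ³=-16577/1984

  seg 0: a=-4 b=-574/93 c=0 d=181/279
  seg 1: a=-5 b=1055/93 c=181/31 d=-668/93
  seg 2: a=5 b=137/93 c=-487/31 d=487/93
S(3/4) = -16577/1984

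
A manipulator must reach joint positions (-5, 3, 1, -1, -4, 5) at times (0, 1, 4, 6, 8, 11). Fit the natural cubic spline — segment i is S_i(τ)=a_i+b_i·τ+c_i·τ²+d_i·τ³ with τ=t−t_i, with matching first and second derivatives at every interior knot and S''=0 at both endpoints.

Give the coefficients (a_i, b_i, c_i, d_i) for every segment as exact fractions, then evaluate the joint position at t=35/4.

  seg 0: a=-5 b=11714/1269 c=0 d=-1562/1269
  seg 1: a=3 b=7028/1269 c=-1562/423 d=6184/11421
  seg 2: a=1 b=-2536/1269 c=1498/1269 d=-1729/5076
  seg 3: a=-1 b=-577/423 c=-2191/2538 d=4037/10152
  seg 4: a=-4 b=-115/2538 c=7729/5076 d=-7729/45684
S(35/4) = -117271/36096

Δ: Δ0=8, Δ1=-2/3, Δ2=-1, Δ3=-3/2, Δ4=3
row 1: diag=8, rhs=-52; c'=3/8, d'=-13/2
row 2: denom=10−3·3/8=71/8; d'=(-2−3·-13/2)/(71/8)=140/71
row 3: denom=8−2·16/71=536/71; d'=(-3−2·140/71)/(536/71)=-493/536
row 4: denom=10−2·71/268=1269/134; d'=(27−2·-493/536)/(1269/134)=7729/2538
back: M4=7729/2538
back: M3=-493/536−71/268·7729/2538=-2191/1269
back: M2=140/71−16/71·-2191/1269=2996/1269
back: M1=-13/2−3/8·2996/1269=-3124/423
M: M0=0, M1=-3124/423, M2=2996/1269, M3=-2191/1269, M4=7729/2538, M5=0
seg 0: a=-5, c=M0/2=0, d=(M1−M0)/(6·1)=-1562/1269, b=Δ0−h0·(2M0+M1)/6=11714/1269
seg 1: a=3, c=M1/2=-1562/423, d=(M2−M1)/(6·3)=6184/11421, b=Δ1−h1·(2M1+M2)/6=7028/1269
seg 2: a=1, c=M2/2=1498/1269, d=(M3−M2)/(6·2)=-1729/5076, b=Δ2−h2·(2M2+M3)/6=-2536/1269
seg 3: a=-1, c=M3/2=-2191/2538, d=(M4−M3)/(6·2)=4037/10152, b=Δ3−h3·(2M3+M4)/6=-577/423
seg 4: a=-4, c=M4/2=7729/5076, d=(M5−M4)/(6·3)=-7729/45684, b=Δ4−h4·(2M4+M5)/6=-115/2538
t_q=35/4 → seg 4, τ=3/4; S=-4+-115/2538·τ+7729/5076·τ²+-7729/45684·τ³=-117271/36096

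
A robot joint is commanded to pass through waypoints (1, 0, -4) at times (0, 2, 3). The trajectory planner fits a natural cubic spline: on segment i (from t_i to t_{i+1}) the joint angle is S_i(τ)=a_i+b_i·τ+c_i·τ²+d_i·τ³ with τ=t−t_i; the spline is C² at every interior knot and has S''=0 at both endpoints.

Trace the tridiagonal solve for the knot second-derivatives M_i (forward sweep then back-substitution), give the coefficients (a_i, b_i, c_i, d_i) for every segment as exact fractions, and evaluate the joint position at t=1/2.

Δ: Δ0=-1/2, Δ1=-4
row 1: diag=6, rhs=-21; c'=1/6, d'=-7/2
back: M1=-7/2
M: M0=0, M1=-7/2, M2=0
seg 0: a=1, c=M0/2=0, d=(M1−M0)/(6·2)=-7/24, b=Δ0−h0·(2M0+M1)/6=2/3
seg 1: a=0, c=M1/2=-7/4, d=(M2−M1)/(6·1)=7/12, b=Δ1−h1·(2M1+M2)/6=-17/6
t_q=1/2 → seg 0, τ=1/2; S=1+2/3·τ+0·τ²+-7/24·τ³=83/64

  seg 0: a=1 b=2/3 c=0 d=-7/24
  seg 1: a=0 b=-17/6 c=-7/4 d=7/12
S(1/2) = 83/64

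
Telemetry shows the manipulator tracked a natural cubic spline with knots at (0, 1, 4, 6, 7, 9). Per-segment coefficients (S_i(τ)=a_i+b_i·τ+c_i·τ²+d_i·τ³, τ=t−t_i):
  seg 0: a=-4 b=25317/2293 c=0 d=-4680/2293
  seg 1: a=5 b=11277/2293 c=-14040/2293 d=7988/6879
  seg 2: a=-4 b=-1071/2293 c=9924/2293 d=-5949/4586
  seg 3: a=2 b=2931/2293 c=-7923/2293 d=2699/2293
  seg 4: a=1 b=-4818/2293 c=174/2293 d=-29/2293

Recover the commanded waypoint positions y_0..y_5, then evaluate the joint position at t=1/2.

y_0=-4 y_1=5 y_2=-4 y_3=2 y_4=1 y_5=-3
S(1/2) = 5803/4586

y_0 = S_0(0) = a_0 = -4
y_1 = S_1(0) = a_1 = 5
y_2 = S_2(0) = a_2 = -4
y_3 = S_3(0) = a_3 = 2
y_4 = S_4(0) = a_4 = 1
y_5 = S_4(2) = -3
t_q=1/2 is in segment 0 (τ=1/2); S_0(τ)=5803/4586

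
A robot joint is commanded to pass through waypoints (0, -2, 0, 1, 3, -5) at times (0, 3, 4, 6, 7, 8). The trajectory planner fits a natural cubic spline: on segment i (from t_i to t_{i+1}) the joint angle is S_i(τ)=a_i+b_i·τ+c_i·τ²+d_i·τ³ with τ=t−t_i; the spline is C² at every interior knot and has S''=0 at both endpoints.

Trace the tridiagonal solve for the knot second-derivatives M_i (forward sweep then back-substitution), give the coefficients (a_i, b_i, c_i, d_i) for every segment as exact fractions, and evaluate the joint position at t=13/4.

Δ: Δ0=-2/3, Δ1=2, Δ2=1/2, Δ3=2, Δ4=-8
row 1: diag=8, rhs=16; c'=1/8, d'=2
row 2: denom=6−1·1/8=47/8; d'=(-9−1·2)/(47/8)=-88/47
row 3: denom=6−2·16/47=250/47; d'=(9−2·-88/47)/(250/47)=599/250
row 4: denom=4−1·47/250=953/250; d'=(-60−1·599/250)/(953/250)=-15599/953
back: M4=-15599/953
back: M3=599/250−47/250·-15599/953=5216/953
back: M2=-88/47−16/47·5216/953=-3560/953
back: M1=2−1/8·-3560/953=2351/953
M: M0=0, M1=2351/953, M2=-3560/953, M3=5216/953, M4=-15599/953, M5=0
seg 0: a=0, c=M0/2=0, d=(M1−M0)/(6·3)=2351/17154, b=Δ0−h0·(2M0+M1)/6=-10865/5718
seg 1: a=-2, c=M1/2=2351/1906, d=(M2−M1)/(6·1)=-5911/5718, b=Δ1−h1·(2M1+M2)/6=5147/2859
seg 2: a=0, c=M2/2=-1780/953, d=(M3−M2)/(6·2)=2194/2859, b=Δ2−h2·(2M2+M3)/6=6667/5718
seg 3: a=1, c=M3/2=2608/953, d=(M4−M3)/(6·1)=-20815/5718, b=Δ3−h3·(2M3+M4)/6=16603/5718
seg 4: a=3, c=M4/2=-15599/1906, d=(M5−M4)/(6·1)=15599/5718, b=Δ4−h4·(2M4+M5)/6=-7273/2859
t_q=13/4 → seg 1, τ=1/4; S=-2+5147/2859·τ+2351/1906·τ²+-5911/5718·τ³=-181633/121984

  seg 0: a=0 b=-10865/5718 c=0 d=2351/17154
  seg 1: a=-2 b=5147/2859 c=2351/1906 d=-5911/5718
  seg 2: a=0 b=6667/5718 c=-1780/953 d=2194/2859
  seg 3: a=1 b=16603/5718 c=2608/953 d=-20815/5718
  seg 4: a=3 b=-7273/2859 c=-15599/1906 d=15599/5718
S(13/4) = -181633/121984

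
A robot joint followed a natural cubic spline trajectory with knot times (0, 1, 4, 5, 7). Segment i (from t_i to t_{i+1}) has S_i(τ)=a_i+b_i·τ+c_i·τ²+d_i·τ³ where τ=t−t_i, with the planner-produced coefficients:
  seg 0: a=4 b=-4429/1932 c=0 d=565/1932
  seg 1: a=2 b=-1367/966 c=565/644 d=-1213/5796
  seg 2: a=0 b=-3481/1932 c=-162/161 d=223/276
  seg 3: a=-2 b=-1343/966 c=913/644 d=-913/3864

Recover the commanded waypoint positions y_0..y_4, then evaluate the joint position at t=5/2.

y_0 = S_0(0) = a_0 = 4
y_1 = S_1(0) = a_1 = 2
y_2 = S_2(0) = a_2 = 0
y_3 = S_3(0) = a_3 = -2
y_4 = S_3(2) = -1
t_q=5/2 is in segment 1 (τ=3/2); S_1(τ)=5899/5152

y_0=4 y_1=2 y_2=0 y_3=-2 y_4=-1
S(5/2) = 5899/5152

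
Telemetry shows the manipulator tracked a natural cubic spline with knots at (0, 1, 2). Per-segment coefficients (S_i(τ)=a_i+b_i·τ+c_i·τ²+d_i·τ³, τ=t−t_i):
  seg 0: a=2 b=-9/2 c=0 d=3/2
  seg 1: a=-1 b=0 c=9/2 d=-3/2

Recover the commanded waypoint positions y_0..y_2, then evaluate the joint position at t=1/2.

y_0 = S_0(0) = a_0 = 2
y_1 = S_1(0) = a_1 = -1
y_2 = S_1(1) = 2
t_q=1/2 is in segment 0 (τ=1/2); S_0(τ)=-1/16

y_0=2 y_1=-1 y_2=2
S(1/2) = -1/16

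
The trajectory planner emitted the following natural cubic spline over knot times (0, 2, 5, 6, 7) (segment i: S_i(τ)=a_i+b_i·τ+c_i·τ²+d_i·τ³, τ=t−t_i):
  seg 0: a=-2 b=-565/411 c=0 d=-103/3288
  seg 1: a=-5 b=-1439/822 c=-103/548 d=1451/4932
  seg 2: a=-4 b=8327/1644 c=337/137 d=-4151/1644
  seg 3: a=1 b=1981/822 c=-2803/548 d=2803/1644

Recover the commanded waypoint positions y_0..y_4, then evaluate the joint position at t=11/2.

y_0=-2 y_1=-5 y_2=-4 y_3=1 y_4=0
S(11/2) = -5121/4384

y_0 = S_0(0) = a_0 = -2
y_1 = S_1(0) = a_1 = -5
y_2 = S_2(0) = a_2 = -4
y_3 = S_3(0) = a_3 = 1
y_4 = S_3(1) = 0
t_q=11/2 is in segment 2 (τ=1/2); S_2(τ)=-5121/4384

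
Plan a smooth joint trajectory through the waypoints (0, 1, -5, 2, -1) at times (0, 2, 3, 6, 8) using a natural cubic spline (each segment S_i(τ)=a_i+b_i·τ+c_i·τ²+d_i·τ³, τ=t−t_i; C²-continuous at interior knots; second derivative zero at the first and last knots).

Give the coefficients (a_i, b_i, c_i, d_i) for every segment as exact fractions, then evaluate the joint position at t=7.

Δ: Δ0=1/2, Δ1=-6, Δ2=7/3, Δ3=-3/2
row 1: diag=6, rhs=-39; c'=1/6, d'=-13/2
row 2: denom=8−1·1/6=47/6; d'=(50−1·-13/2)/(47/6)=339/47
row 3: denom=10−3·18/47=416/47; d'=(-23−3·339/47)/(416/47)=-1049/208
back: M3=-1049/208
back: M2=339/47−18/47·-1049/208=951/104
back: M1=-13/2−1/6·951/104=-1669/208
M: M0=0, M1=-1669/208, M2=951/104, M3=-1049/208, M4=0
seg 0: a=0, c=M0/2=0, d=(M1−M0)/(6·2)=-1669/2496, b=Δ0−h0·(2M0+M1)/6=1981/624
seg 1: a=1, c=M1/2=-1669/416, d=(M2−M1)/(6·1)=3571/1248, b=Δ1−h1·(2M1+M2)/6=-1513/312
seg 2: a=-5, c=M2/2=951/208, d=(M3−M2)/(6·3)=-227/288, b=Δ2−h2·(2M2+M3)/6=-5353/1248
seg 3: a=2, c=M3/2=-1049/416, d=(M4−M3)/(6·2)=1049/2496, b=Δ3−h3·(2M3+M4)/6=581/312
t_q=7 → seg 3, τ=1; S=2+581/312·τ+-1049/416·τ²+1049/2496·τ³=1465/832

  seg 0: a=0 b=1981/624 c=0 d=-1669/2496
  seg 1: a=1 b=-1513/312 c=-1669/416 d=3571/1248
  seg 2: a=-5 b=-5353/1248 c=951/208 d=-227/288
  seg 3: a=2 b=581/312 c=-1049/416 d=1049/2496
S(7) = 1465/832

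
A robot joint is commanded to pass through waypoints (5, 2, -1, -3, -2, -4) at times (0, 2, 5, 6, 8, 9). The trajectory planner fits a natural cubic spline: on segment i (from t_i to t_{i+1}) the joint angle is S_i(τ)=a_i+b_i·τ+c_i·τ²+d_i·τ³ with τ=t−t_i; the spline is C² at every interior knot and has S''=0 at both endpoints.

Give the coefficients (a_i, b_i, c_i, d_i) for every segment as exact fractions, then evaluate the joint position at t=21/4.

  seg 0: a=5 b=-970/553 c=0 d=281/4424
  seg 1: a=2 b=-1097/1106 c=843/2212 d=-283/2212
  seg 2: a=-1 b=-4777/2212 c=-426/553 d=2057/2212
  seg 3: a=-3 b=-1007/1106 c=4467/2212 d=-2907/4424
  seg 4: a=-2 b=-397/553 c=-2127/1106 d=709/1106
S(21/4) = -222759/141568

Δ: Δ0=-3/2, Δ1=-1, Δ2=-2, Δ3=1/2, Δ4=-2
row 1: diag=10, rhs=3; c'=3/10, d'=3/10
row 2: denom=8−3·3/10=71/10; d'=(-6−3·3/10)/(71/10)=-69/71
row 3: denom=6−1·10/71=416/71; d'=(15−1·-69/71)/(416/71)=567/208
row 4: denom=6−2·71/208=553/104; d'=(-15−2·567/208)/(553/104)=-2127/553
back: M4=-2127/553
back: M3=567/208−71/208·-2127/553=4467/1106
back: M2=-69/71−10/71·4467/1106=-852/553
back: M1=3/10−3/10·-852/553=843/1106
M: M0=0, M1=843/1106, M2=-852/553, M3=4467/1106, M4=-2127/553, M5=0
seg 0: a=5, c=M0/2=0, d=(M1−M0)/(6·2)=281/4424, b=Δ0−h0·(2M0+M1)/6=-970/553
seg 1: a=2, c=M1/2=843/2212, d=(M2−M1)/(6·3)=-283/2212, b=Δ1−h1·(2M1+M2)/6=-1097/1106
seg 2: a=-1, c=M2/2=-426/553, d=(M3−M2)/(6·1)=2057/2212, b=Δ2−h2·(2M2+M3)/6=-4777/2212
seg 3: a=-3, c=M3/2=4467/2212, d=(M4−M3)/(6·2)=-2907/4424, b=Δ3−h3·(2M3+M4)/6=-1007/1106
seg 4: a=-2, c=M4/2=-2127/1106, d=(M5−M4)/(6·1)=709/1106, b=Δ4−h4·(2M4+M5)/6=-397/553
t_q=21/4 → seg 2, τ=1/4; S=-1+-4777/2212·τ+-426/553·τ²+2057/2212·τ³=-222759/141568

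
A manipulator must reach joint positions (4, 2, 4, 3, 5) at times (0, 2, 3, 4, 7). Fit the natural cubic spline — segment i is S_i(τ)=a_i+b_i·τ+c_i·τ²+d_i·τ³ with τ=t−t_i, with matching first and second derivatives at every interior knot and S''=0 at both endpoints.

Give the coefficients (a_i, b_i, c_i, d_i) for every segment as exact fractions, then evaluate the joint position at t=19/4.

  seg 0: a=4 b=-7/3 c=0 d=1/3
  seg 1: a=2 b=5/3 c=2 d=-5/3
  seg 2: a=4 b=2/3 c=-3 d=4/3
  seg 3: a=3 b=-4/3 c=1 d=-1/9
S(19/4) = 161/64

Δ: Δ0=-1, Δ1=2, Δ2=-1, Δ3=2/3
row 1: diag=6, rhs=18; c'=1/6, d'=3
row 2: denom=4−1·1/6=23/6; d'=(-18−1·3)/(23/6)=-126/23
row 3: denom=8−1·6/23=178/23; d'=(10−1·-126/23)/(178/23)=2
back: M3=2
back: M2=-126/23−6/23·2=-6
back: M1=3−1/6·-6=4
M: M0=0, M1=4, M2=-6, M3=2, M4=0
seg 0: a=4, c=M0/2=0, d=(M1−M0)/(6·2)=1/3, b=Δ0−h0·(2M0+M1)/6=-7/3
seg 1: a=2, c=M1/2=2, d=(M2−M1)/(6·1)=-5/3, b=Δ1−h1·(2M1+M2)/6=5/3
seg 2: a=4, c=M2/2=-3, d=(M3−M2)/(6·1)=4/3, b=Δ2−h2·(2M2+M3)/6=2/3
seg 3: a=3, c=M3/2=1, d=(M4−M3)/(6·3)=-1/9, b=Δ3−h3·(2M3+M4)/6=-4/3
t_q=19/4 → seg 3, τ=3/4; S=3+-4/3·τ+1·τ²+-1/9·τ³=161/64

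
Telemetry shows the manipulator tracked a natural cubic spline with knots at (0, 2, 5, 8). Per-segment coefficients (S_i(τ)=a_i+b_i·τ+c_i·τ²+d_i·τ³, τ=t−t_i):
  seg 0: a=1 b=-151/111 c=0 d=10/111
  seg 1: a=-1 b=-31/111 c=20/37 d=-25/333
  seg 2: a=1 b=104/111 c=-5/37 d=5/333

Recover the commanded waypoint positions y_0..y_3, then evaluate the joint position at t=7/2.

y_0 = S_0(0) = a_0 = 1
y_1 = S_1(0) = a_1 = -1
y_2 = S_2(0) = a_2 = 1
y_3 = S_2(3) = 3
t_q=7/2 is in segment 1 (τ=3/2); S_1(τ)=-135/296

y_0=1 y_1=-1 y_2=1 y_3=3
S(7/2) = -135/296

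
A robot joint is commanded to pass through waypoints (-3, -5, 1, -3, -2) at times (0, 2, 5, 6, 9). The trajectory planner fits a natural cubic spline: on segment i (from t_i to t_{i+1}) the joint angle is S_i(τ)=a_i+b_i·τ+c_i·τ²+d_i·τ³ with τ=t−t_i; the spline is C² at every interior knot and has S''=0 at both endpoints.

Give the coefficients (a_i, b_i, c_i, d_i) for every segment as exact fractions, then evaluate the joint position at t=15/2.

  seg 0: a=-3 b=-625/279 c=0 d=173/558
  seg 1: a=-5 b=413/279 c=173/93 d=-1412/2511
  seg 2: a=1 b=-709/279 c=-893/279 d=54/31
  seg 3: a=-3 b=-1037/279 c=565/279 d=-565/2511
S(15/2) = -1185/248

Δ: Δ0=-1, Δ1=2, Δ2=-4, Δ3=1/3
row 1: diag=10, rhs=18; c'=3/10, d'=9/5
row 2: denom=8−3·3/10=71/10; d'=(-36−3·9/5)/(71/10)=-414/71
row 3: denom=8−1·10/71=558/71; d'=(26−1·-414/71)/(558/71)=1130/279
back: M3=1130/279
back: M2=-414/71−10/71·1130/279=-1786/279
back: M1=9/5−3/10·-1786/279=346/93
M: M0=0, M1=346/93, M2=-1786/279, M3=1130/279, M4=0
seg 0: a=-3, c=M0/2=0, d=(M1−M0)/(6·2)=173/558, b=Δ0−h0·(2M0+M1)/6=-625/279
seg 1: a=-5, c=M1/2=173/93, d=(M2−M1)/(6·3)=-1412/2511, b=Δ1−h1·(2M1+M2)/6=413/279
seg 2: a=1, c=M2/2=-893/279, d=(M3−M2)/(6·1)=54/31, b=Δ2−h2·(2M2+M3)/6=-709/279
seg 3: a=-3, c=M3/2=565/279, d=(M4−M3)/(6·3)=-565/2511, b=Δ3−h3·(2M3+M4)/6=-1037/279
t_q=15/2 → seg 3, τ=3/2; S=-3+-1037/279·τ+565/279·τ²+-565/2511·τ³=-1185/248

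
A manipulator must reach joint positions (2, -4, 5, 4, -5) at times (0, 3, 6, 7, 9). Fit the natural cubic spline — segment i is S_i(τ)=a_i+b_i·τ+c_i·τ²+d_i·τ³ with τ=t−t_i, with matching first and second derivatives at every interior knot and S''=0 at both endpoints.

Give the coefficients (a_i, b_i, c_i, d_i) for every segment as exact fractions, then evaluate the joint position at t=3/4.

Δ: Δ0=-2, Δ1=3, Δ2=-1, Δ3=-9/2
row 1: diag=12, rhs=30; c'=1/4, d'=5/2
row 2: denom=8−3·1/4=29/4; d'=(-24−3·5/2)/(29/4)=-126/29
row 3: denom=6−1·4/29=170/29; d'=(-21−1·-126/29)/(170/29)=-483/170
back: M3=-483/170
back: M2=-126/29−4/29·-483/170=-336/85
back: M1=5/2−1/4·-336/85=593/170
M: M0=0, M1=593/170, M2=-336/85, M3=-483/170, M4=0
seg 0: a=2, c=M0/2=0, d=(M1−M0)/(6·3)=593/3060, b=Δ0−h0·(2M0+M1)/6=-1273/340
seg 1: a=-4, c=M1/2=593/340, d=(M2−M1)/(6·3)=-253/612, b=Δ1−h1·(2M1+M2)/6=253/170
seg 2: a=5, c=M2/2=-168/85, d=(M3−M2)/(6·1)=63/340, b=Δ2−h2·(2M2+M3)/6=269/340
seg 3: a=4, c=M3/2=-483/340, d=(M4−M3)/(6·2)=161/680, b=Δ3−h3·(2M3+M4)/6=-443/170
t_q=3/4 → seg 0, τ=3/4; S=2+-1273/340·τ+0·τ²+593/3060·τ³=-3161/4352

  seg 0: a=2 b=-1273/340 c=0 d=593/3060
  seg 1: a=-4 b=253/170 c=593/340 d=-253/612
  seg 2: a=5 b=269/340 c=-168/85 d=63/340
  seg 3: a=4 b=-443/170 c=-483/340 d=161/680
S(3/4) = -3161/4352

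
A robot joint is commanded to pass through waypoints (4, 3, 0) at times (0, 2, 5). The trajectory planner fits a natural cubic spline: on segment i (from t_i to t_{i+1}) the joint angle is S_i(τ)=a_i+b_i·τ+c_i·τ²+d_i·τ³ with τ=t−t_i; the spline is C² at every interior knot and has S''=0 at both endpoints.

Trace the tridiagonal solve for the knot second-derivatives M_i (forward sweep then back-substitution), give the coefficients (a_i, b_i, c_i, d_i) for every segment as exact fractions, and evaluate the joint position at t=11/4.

  seg 0: a=4 b=-2/5 c=0 d=-1/40
  seg 1: a=3 b=-7/10 c=-3/20 d=1/60
S(11/4) = 3069/1280

Δ: Δ0=-1/2, Δ1=-1
row 1: diag=10, rhs=-3; c'=3/10, d'=-3/10
back: M1=-3/10
M: M0=0, M1=-3/10, M2=0
seg 0: a=4, c=M0/2=0, d=(M1−M0)/(6·2)=-1/40, b=Δ0−h0·(2M0+M1)/6=-2/5
seg 1: a=3, c=M1/2=-3/20, d=(M2−M1)/(6·3)=1/60, b=Δ1−h1·(2M1+M2)/6=-7/10
t_q=11/4 → seg 1, τ=3/4; S=3+-7/10·τ+-3/20·τ²+1/60·τ³=3069/1280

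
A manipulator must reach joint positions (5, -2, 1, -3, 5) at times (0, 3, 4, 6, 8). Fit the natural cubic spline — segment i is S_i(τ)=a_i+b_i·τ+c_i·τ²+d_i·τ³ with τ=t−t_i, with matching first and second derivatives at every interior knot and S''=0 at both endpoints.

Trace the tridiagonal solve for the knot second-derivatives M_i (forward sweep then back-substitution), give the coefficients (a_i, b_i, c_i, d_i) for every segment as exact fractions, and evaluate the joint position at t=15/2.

  seg 0: a=5 b=-29/6 c=0 d=5/18
  seg 1: a=-2 b=8/3 c=5/2 d=-13/6
  seg 2: a=1 b=7/6 c=-4 d=29/24
  seg 3: a=-3 b=-1/3 c=13/4 d=-13/24
S(15/2) = 127/64

Δ: Δ0=-7/3, Δ1=3, Δ2=-2, Δ3=4
row 1: diag=8, rhs=32; c'=1/8, d'=4
row 2: denom=6−1·1/8=47/8; d'=(-30−1·4)/(47/8)=-272/47
row 3: denom=8−2·16/47=344/47; d'=(36−2·-272/47)/(344/47)=13/2
back: M3=13/2
back: M2=-272/47−16/47·13/2=-8
back: M1=4−1/8·-8=5
M: M0=0, M1=5, M2=-8, M3=13/2, M4=0
seg 0: a=5, c=M0/2=0, d=(M1−M0)/(6·3)=5/18, b=Δ0−h0·(2M0+M1)/6=-29/6
seg 1: a=-2, c=M1/2=5/2, d=(M2−M1)/(6·1)=-13/6, b=Δ1−h1·(2M1+M2)/6=8/3
seg 2: a=1, c=M2/2=-4, d=(M3−M2)/(6·2)=29/24, b=Δ2−h2·(2M2+M3)/6=7/6
seg 3: a=-3, c=M3/2=13/4, d=(M4−M3)/(6·2)=-13/24, b=Δ3−h3·(2M3+M4)/6=-1/3
t_q=15/2 → seg 3, τ=3/2; S=-3+-1/3·τ+13/4·τ²+-13/24·τ³=127/64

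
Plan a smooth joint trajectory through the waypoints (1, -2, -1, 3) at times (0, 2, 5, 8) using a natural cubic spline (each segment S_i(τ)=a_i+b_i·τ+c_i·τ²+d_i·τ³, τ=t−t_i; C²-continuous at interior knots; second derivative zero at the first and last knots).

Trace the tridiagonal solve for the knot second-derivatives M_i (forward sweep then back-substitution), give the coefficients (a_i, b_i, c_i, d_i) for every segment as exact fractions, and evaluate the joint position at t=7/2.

  seg 0: a=1 b=-409/222 c=0 d=19/222
  seg 1: a=-2 b=-181/222 c=19/37 d=-29/666
  seg 2: a=-1 b=121/111 c=9/74 d=-1/74
S(7/2) = -1311/592

Δ: Δ0=-3/2, Δ1=1/3, Δ2=4/3
row 1: diag=10, rhs=11; c'=3/10, d'=11/10
row 2: denom=12−3·3/10=111/10; d'=(6−3·11/10)/(111/10)=9/37
back: M2=9/37
back: M1=11/10−3/10·9/37=38/37
M: M0=0, M1=38/37, M2=9/37, M3=0
seg 0: a=1, c=M0/2=0, d=(M1−M0)/(6·2)=19/222, b=Δ0−h0·(2M0+M1)/6=-409/222
seg 1: a=-2, c=M1/2=19/37, d=(M2−M1)/(6·3)=-29/666, b=Δ1−h1·(2M1+M2)/6=-181/222
seg 2: a=-1, c=M2/2=9/74, d=(M3−M2)/(6·3)=-1/74, b=Δ2−h2·(2M2+M3)/6=121/111
t_q=7/2 → seg 1, τ=3/2; S=-2+-181/222·τ+19/37·τ²+-29/666·τ³=-1311/592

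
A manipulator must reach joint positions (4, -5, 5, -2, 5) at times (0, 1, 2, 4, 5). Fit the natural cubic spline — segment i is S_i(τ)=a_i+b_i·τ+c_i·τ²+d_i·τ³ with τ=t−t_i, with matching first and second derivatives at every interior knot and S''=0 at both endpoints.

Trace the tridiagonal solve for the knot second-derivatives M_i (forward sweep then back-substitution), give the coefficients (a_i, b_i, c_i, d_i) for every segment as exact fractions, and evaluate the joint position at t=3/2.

Δ: Δ0=-9, Δ1=10, Δ2=-7/2, Δ3=7
row 1: diag=4, rhs=114; c'=1/4, d'=57/2
row 2: denom=6−1·1/4=23/4; d'=(-81−1·57/2)/(23/4)=-438/23
row 3: denom=6−2·8/23=122/23; d'=(63−2·-438/23)/(122/23)=2325/122
back: M3=2325/122
back: M2=-438/23−8/23·2325/122=-1566/61
back: M1=57/2−1/4·-1566/61=2130/61
M: M0=0, M1=2130/61, M2=-1566/61, M3=2325/122, M4=0
seg 0: a=4, c=M0/2=0, d=(M1−M0)/(6·1)=355/61, b=Δ0−h0·(2M0+M1)/6=-904/61
seg 1: a=-5, c=M1/2=1065/61, d=(M2−M1)/(6·1)=-616/61, b=Δ1−h1·(2M1+M2)/6=161/61
seg 2: a=5, c=M2/2=-783/61, d=(M3−M2)/(6·2)=1819/488, b=Δ2−h2·(2M2+M3)/6=443/61
seg 3: a=-2, c=M3/2=2325/244, d=(M4−M3)/(6·1)=-775/244, b=Δ3−h3·(2M3+M4)/6=79/122
t_q=3/2 → seg 1, τ=1/2; S=-5+161/61·τ+1065/61·τ²+-616/61·τ³=-141/244

  seg 0: a=4 b=-904/61 c=0 d=355/61
  seg 1: a=-5 b=161/61 c=1065/61 d=-616/61
  seg 2: a=5 b=443/61 c=-783/61 d=1819/488
  seg 3: a=-2 b=79/122 c=2325/244 d=-775/244
S(3/2) = -141/244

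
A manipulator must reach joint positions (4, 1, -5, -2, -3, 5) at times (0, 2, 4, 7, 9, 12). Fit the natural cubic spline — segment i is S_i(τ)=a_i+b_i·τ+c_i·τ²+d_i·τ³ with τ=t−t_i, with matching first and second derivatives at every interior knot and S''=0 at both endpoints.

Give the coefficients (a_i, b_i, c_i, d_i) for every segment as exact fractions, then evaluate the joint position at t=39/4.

Δ: Δ0=-3/2, Δ1=-3, Δ2=1, Δ3=-1/2, Δ4=8/3
row 1: diag=8, rhs=-9; c'=1/4, d'=-9/8
row 2: denom=10−2·1/4=19/2; d'=(24−2·-9/8)/(19/2)=105/38
row 3: denom=10−3·6/19=172/19; d'=(-9−3·105/38)/(172/19)=-657/344
row 4: denom=10−2·19/86=411/43; d'=(19−2·-657/344)/(411/43)=3925/1644
back: M4=3925/1644
back: M3=-657/344−19/86·3925/1644=-4007/1644
back: M2=105/38−6/19·-4007/1644=484/137
back: M1=-9/8−1/4·484/137=-2201/1096
M: M0=0, M1=-2201/1096, M2=484/137, M3=-4007/1644, M4=3925/1644, M5=0
seg 0: a=4, c=M0/2=0, d=(M1−M0)/(6·2)=-2201/13152, b=Δ0−h0·(2M0+M1)/6=-2731/3288
seg 1: a=1, c=M1/2=-2201/2192, d=(M2−M1)/(6·2)=6073/13152, b=Δ1−h1·(2M1+M2)/6=-4667/1644
seg 2: a=-5, c=M2/2=242/137, d=(M3−M2)/(6·3)=-9815/29592, b=Δ2−h2·(2M2+M3)/6=-4321/3288
seg 3: a=-2, c=M3/2=-4007/3288, d=(M4−M3)/(6·2)=661/1644, b=Δ3−h3·(2M3+M4)/6=541/1644
seg 4: a=-3, c=M4/2=3925/3288, d=(M5−M4)/(6·3)=-3925/29592, b=Δ4−h4·(2M4+M5)/6=153/548
t_q=39/4 → seg 4, τ=3/4; S=-3+153/548·τ+3925/3288·τ²+-3925/29592·τ³=-152569/70144

  seg 0: a=4 b=-2731/3288 c=0 d=-2201/13152
  seg 1: a=1 b=-4667/1644 c=-2201/2192 d=6073/13152
  seg 2: a=-5 b=-4321/3288 c=242/137 d=-9815/29592
  seg 3: a=-2 b=541/1644 c=-4007/3288 d=661/1644
  seg 4: a=-3 b=153/548 c=3925/3288 d=-3925/29592
S(39/4) = -152569/70144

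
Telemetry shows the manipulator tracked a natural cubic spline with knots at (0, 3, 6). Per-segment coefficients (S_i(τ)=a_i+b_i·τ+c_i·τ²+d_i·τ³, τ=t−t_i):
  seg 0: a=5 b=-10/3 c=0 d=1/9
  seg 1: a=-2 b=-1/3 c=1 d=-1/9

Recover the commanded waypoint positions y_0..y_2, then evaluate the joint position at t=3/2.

y_0=5 y_1=-2 y_2=3
S(3/2) = 3/8

y_0 = S_0(0) = a_0 = 5
y_1 = S_1(0) = a_1 = -2
y_2 = S_1(3) = 3
t_q=3/2 is in segment 0 (τ=3/2); S_0(τ)=3/8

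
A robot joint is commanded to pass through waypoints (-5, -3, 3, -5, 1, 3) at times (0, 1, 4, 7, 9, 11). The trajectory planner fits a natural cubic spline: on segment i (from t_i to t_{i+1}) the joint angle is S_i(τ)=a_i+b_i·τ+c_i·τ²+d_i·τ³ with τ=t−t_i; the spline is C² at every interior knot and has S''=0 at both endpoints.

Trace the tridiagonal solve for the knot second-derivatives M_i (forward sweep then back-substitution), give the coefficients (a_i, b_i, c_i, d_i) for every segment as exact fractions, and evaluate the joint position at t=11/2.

Δ: Δ0=2, Δ1=2, Δ2=-8/3, Δ3=3, Δ4=1
row 1: diag=8, rhs=0; c'=3/8, d'=0
row 2: denom=12−3·3/8=87/8; d'=(-28−3·0)/(87/8)=-224/87
row 3: denom=10−3·8/29=266/29; d'=(34−3·-224/87)/(266/29)=605/133
row 4: denom=8−2·29/133=1006/133; d'=(-12−2·605/133)/(1006/133)=-1403/503
back: M4=-1403/503
back: M3=605/133−29/133·-1403/503=2594/503
back: M2=-224/87−8/29·2594/503=-6032/1509
back: M1=0−3/8·-6032/1509=754/503
M: M0=0, M1=754/503, M2=-6032/1509, M3=2594/503, M4=-1403/503, M5=0
seg 0: a=-5, c=M0/2=0, d=(M1−M0)/(6·1)=377/1509, b=Δ0−h0·(2M0+M1)/6=2641/1509
seg 1: a=-3, c=M1/2=377/503, d=(M2−M1)/(6·3)=-4147/13581, b=Δ1−h1·(2M1+M2)/6=3772/1509
seg 2: a=3, c=M2/2=-3016/1509, d=(M3−M2)/(6·3)=6907/13581, b=Δ2−h2·(2M2+M3)/6=-1883/1509
seg 3: a=-5, c=M3/2=1297/503, d=(M4−M3)/(6·2)=-3997/6036, b=Δ3−h3·(2M3+M4)/6=742/1509
seg 4: a=1, c=M4/2=-1403/1006, d=(M5−M4)/(6·2)=1403/6036, b=Δ4−h4·(2M4+M5)/6=4315/1509
t_q=11/2 → seg 2, τ=3/2; S=3+-1883/1509·τ+-3016/1509·τ²+6907/13581·τ³=-6649/4024

  seg 0: a=-5 b=2641/1509 c=0 d=377/1509
  seg 1: a=-3 b=3772/1509 c=377/503 d=-4147/13581
  seg 2: a=3 b=-1883/1509 c=-3016/1509 d=6907/13581
  seg 3: a=-5 b=742/1509 c=1297/503 d=-3997/6036
  seg 4: a=1 b=4315/1509 c=-1403/1006 d=1403/6036
S(11/2) = -6649/4024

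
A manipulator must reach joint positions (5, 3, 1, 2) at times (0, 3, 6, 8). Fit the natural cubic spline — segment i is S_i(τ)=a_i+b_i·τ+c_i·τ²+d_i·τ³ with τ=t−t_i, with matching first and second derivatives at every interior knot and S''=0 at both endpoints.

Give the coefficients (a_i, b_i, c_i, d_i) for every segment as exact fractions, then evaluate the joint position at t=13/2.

Δ: Δ0=-2/3, Δ1=-2/3, Δ2=1/2
row 1: diag=12, rhs=0; c'=1/4, d'=0
row 2: denom=10−3·1/4=37/4; d'=(7−3·0)/(37/4)=28/37
back: M2=28/37
back: M1=0−1/4·28/37=-7/37
M: M0=0, M1=-7/37, M2=28/37, M3=0
seg 0: a=5, c=M0/2=0, d=(M1−M0)/(6·3)=-7/666, b=Δ0−h0·(2M0+M1)/6=-127/222
seg 1: a=3, c=M1/2=-7/74, d=(M2−M1)/(6·3)=35/666, b=Δ1−h1·(2M1+M2)/6=-95/111
seg 2: a=1, c=M2/2=14/37, d=(M3−M2)/(6·2)=-7/111, b=Δ2−h2·(2M2+M3)/6=-1/222
t_q=13/2 → seg 2, τ=1/2; S=1+-1/222·τ+14/37·τ²+-7/111·τ³=321/296

  seg 0: a=5 b=-127/222 c=0 d=-7/666
  seg 1: a=3 b=-95/111 c=-7/74 d=35/666
  seg 2: a=1 b=-1/222 c=14/37 d=-7/111
S(13/2) = 321/296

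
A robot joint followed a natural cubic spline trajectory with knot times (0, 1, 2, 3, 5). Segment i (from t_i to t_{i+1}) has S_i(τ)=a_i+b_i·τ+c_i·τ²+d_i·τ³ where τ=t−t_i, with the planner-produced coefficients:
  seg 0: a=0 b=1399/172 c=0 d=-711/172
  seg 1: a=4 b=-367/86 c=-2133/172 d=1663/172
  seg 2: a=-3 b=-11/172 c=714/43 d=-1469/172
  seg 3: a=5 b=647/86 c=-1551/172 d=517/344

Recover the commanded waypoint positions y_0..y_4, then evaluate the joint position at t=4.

y_0=0 y_1=4 y_2=-3 y_3=5 y_4=-4
S(4) = 1723/344

y_0 = S_0(0) = a_0 = 0
y_1 = S_1(0) = a_1 = 4
y_2 = S_2(0) = a_2 = -3
y_3 = S_3(0) = a_3 = 5
y_4 = S_3(2) = -4
t_q=4 is in segment 3 (τ=1); S_3(τ)=1723/344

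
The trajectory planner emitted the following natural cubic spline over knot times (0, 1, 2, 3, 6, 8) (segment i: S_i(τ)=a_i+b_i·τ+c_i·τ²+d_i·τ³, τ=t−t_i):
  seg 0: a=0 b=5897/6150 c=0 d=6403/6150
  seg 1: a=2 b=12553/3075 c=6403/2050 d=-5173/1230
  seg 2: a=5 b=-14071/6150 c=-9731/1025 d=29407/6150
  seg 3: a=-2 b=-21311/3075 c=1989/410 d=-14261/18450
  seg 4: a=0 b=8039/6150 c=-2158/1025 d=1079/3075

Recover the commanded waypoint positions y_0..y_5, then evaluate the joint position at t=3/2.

y_0=0 y_1=2 y_2=5 y_3=-2 y_4=0 y_5=-3
S(3/2) = 70459/16400

y_0 = S_0(0) = a_0 = 0
y_1 = S_1(0) = a_1 = 2
y_2 = S_2(0) = a_2 = 5
y_3 = S_3(0) = a_3 = -2
y_4 = S_4(0) = a_4 = 0
y_5 = S_4(2) = -3
t_q=3/2 is in segment 1 (τ=1/2); S_1(τ)=70459/16400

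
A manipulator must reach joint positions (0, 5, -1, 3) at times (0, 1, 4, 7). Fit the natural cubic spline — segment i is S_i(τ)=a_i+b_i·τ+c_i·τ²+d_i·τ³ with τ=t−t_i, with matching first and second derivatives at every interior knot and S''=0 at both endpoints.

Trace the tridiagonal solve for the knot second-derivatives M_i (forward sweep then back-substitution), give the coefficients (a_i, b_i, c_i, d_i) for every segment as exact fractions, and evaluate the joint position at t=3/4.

  seg 0: a=0 b=529/87 c=0 d=-94/87
  seg 1: a=5 b=247/87 c=-94/29 d=425/783
  seg 2: a=-1 b=-170/87 c=143/87 d=-143/783
S(3/4) = 3809/928

Δ: Δ0=5, Δ1=-2, Δ2=4/3
row 1: diag=8, rhs=-42; c'=3/8, d'=-21/4
row 2: denom=12−3·3/8=87/8; d'=(20−3·-21/4)/(87/8)=286/87
back: M2=286/87
back: M1=-21/4−3/8·286/87=-188/29
M: M0=0, M1=-188/29, M2=286/87, M3=0
seg 0: a=0, c=M0/2=0, d=(M1−M0)/(6·1)=-94/87, b=Δ0−h0·(2M0+M1)/6=529/87
seg 1: a=5, c=M1/2=-94/29, d=(M2−M1)/(6·3)=425/783, b=Δ1−h1·(2M1+M2)/6=247/87
seg 2: a=-1, c=M2/2=143/87, d=(M3−M2)/(6·3)=-143/783, b=Δ2−h2·(2M2+M3)/6=-170/87
t_q=3/4 → seg 0, τ=3/4; S=0+529/87·τ+0·τ²+-94/87·τ³=3809/928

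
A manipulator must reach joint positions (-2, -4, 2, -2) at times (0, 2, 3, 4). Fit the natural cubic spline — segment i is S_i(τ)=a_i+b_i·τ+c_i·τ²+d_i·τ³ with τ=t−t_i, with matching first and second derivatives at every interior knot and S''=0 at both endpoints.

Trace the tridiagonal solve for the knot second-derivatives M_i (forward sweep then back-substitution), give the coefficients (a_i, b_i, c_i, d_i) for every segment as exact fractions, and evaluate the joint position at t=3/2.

  seg 0: a=-2 b=-99/23 c=0 d=19/23
  seg 1: a=-4 b=129/23 c=114/23 d=-105/23
  seg 2: a=2 b=42/23 c=-201/23 d=67/23
S(3/2) = -1043/184

Δ: Δ0=-1, Δ1=6, Δ2=-4
row 1: diag=6, rhs=42; c'=1/6, d'=7
row 2: denom=4−1·1/6=23/6; d'=(-60−1·7)/(23/6)=-402/23
back: M2=-402/23
back: M1=7−1/6·-402/23=228/23
M: M0=0, M1=228/23, M2=-402/23, M3=0
seg 0: a=-2, c=M0/2=0, d=(M1−M0)/(6·2)=19/23, b=Δ0−h0·(2M0+M1)/6=-99/23
seg 1: a=-4, c=M1/2=114/23, d=(M2−M1)/(6·1)=-105/23, b=Δ1−h1·(2M1+M2)/6=129/23
seg 2: a=2, c=M2/2=-201/23, d=(M3−M2)/(6·1)=67/23, b=Δ2−h2·(2M2+M3)/6=42/23
t_q=3/2 → seg 0, τ=3/2; S=-2+-99/23·τ+0·τ²+19/23·τ³=-1043/184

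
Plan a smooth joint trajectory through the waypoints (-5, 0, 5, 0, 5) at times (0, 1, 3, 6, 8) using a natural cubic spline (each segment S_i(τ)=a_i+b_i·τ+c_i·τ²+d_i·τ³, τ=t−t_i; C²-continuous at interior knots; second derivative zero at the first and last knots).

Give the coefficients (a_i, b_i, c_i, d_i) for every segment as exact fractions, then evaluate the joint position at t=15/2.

Δ: Δ0=5, Δ1=5/2, Δ2=-5/3, Δ3=5/2
row 1: diag=6, rhs=-15; c'=1/3, d'=-5/2
row 2: denom=10−2·1/3=28/3; d'=(-25−2·-5/2)/(28/3)=-15/7
row 3: denom=10−3·9/28=253/28; d'=(25−3·-15/7)/(253/28)=80/23
back: M3=80/23
back: M2=-15/7−9/28·80/23=-75/23
back: M1=-5/2−1/3·-75/23=-65/46
M: M0=0, M1=-65/46, M2=-75/23, M3=80/23, M4=0
seg 0: a=-5, c=M0/2=0, d=(M1−M0)/(6·1)=-65/276, b=Δ0−h0·(2M0+M1)/6=1445/276
seg 1: a=0, c=M1/2=-65/92, d=(M2−M1)/(6·2)=-85/552, b=Δ1−h1·(2M1+M2)/6=625/138
seg 2: a=5, c=M2/2=-75/46, d=(M3−M2)/(6·3)=155/414, b=Δ2−h2·(2M2+M3)/6=-10/69
seg 3: a=0, c=M3/2=40/23, d=(M4−M3)/(6·2)=-20/69, b=Δ3−h3·(2M3+M4)/6=25/138
t_q=15/2 → seg 3, τ=3/2; S=0+25/138·τ+40/23·τ²+-20/69·τ³=295/92

  seg 0: a=-5 b=1445/276 c=0 d=-65/276
  seg 1: a=0 b=625/138 c=-65/92 d=-85/552
  seg 2: a=5 b=-10/69 c=-75/46 d=155/414
  seg 3: a=0 b=25/138 c=40/23 d=-20/69
S(15/2) = 295/92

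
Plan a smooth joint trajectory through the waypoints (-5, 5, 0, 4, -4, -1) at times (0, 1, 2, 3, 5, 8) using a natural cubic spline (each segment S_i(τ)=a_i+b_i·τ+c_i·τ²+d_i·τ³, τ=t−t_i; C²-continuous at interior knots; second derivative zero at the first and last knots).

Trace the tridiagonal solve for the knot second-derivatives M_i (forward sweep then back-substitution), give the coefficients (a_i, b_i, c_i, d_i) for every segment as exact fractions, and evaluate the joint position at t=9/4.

  seg 0: a=-5 b=2951/200 c=0 d=-951/200
  seg 1: a=5 b=49/100 c=-2853/200 d=351/40
  seg 2: a=0 b=-343/200 c=603/50 d=-1269/200
  seg 3: a=4 b=337/100 c=-279/40 d=329/200
  seg 4: a=-4 b=-479/100 c=579/200 d=-193/600
S(9/4) = 2891/12800

Δ: Δ0=10, Δ1=-5, Δ2=4, Δ3=-4, Δ4=1
row 1: diag=4, rhs=-90; c'=1/4, d'=-45/2
row 2: denom=4−1·1/4=15/4; d'=(54−1·-45/2)/(15/4)=102/5
row 3: denom=6−1·4/15=86/15; d'=(-48−1·102/5)/(86/15)=-513/43
row 4: denom=10−2·15/43=400/43; d'=(30−2·-513/43)/(400/43)=579/100
back: M4=579/100
back: M3=-513/43−15/43·579/100=-279/20
back: M2=102/5−4/15·-279/20=603/25
back: M1=-45/2−1/4·603/25=-2853/100
M: M0=0, M1=-2853/100, M2=603/25, M3=-279/20, M4=579/100, M5=0
seg 0: a=-5, c=M0/2=0, d=(M1−M0)/(6·1)=-951/200, b=Δ0−h0·(2M0+M1)/6=2951/200
seg 1: a=5, c=M1/2=-2853/200, d=(M2−M1)/(6·1)=351/40, b=Δ1−h1·(2M1+M2)/6=49/100
seg 2: a=0, c=M2/2=603/50, d=(M3−M2)/(6·1)=-1269/200, b=Δ2−h2·(2M2+M3)/6=-343/200
seg 3: a=4, c=M3/2=-279/40, d=(M4−M3)/(6·2)=329/200, b=Δ3−h3·(2M3+M4)/6=337/100
seg 4: a=-4, c=M4/2=579/200, d=(M5−M4)/(6·3)=-193/600, b=Δ4−h4·(2M4+M5)/6=-479/100
t_q=9/4 → seg 2, τ=1/4; S=0+-343/200·τ+603/50·τ²+-1269/200·τ³=2891/12800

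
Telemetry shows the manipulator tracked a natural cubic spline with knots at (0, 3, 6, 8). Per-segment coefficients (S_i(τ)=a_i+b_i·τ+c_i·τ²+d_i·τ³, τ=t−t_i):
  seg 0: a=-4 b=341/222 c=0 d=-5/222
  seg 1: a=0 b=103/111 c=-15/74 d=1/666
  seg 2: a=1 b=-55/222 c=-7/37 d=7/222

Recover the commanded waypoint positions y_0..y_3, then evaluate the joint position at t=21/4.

y_0 = S_0(0) = a_0 = -4
y_1 = S_1(0) = a_1 = 0
y_2 = S_2(0) = a_2 = 1
y_3 = S_2(2) = 0
t_q=21/4 is in segment 1 (τ=9/4); S_1(τ)=5109/4736

y_0=-4 y_1=0 y_2=1 y_3=0
S(21/4) = 5109/4736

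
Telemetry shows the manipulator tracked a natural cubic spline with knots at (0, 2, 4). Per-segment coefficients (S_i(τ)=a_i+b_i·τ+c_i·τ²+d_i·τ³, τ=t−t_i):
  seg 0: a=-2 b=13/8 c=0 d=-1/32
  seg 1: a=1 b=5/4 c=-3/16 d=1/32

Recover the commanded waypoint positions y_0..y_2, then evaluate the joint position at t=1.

y_0 = S_0(0) = a_0 = -2
y_1 = S_1(0) = a_1 = 1
y_2 = S_1(2) = 3
t_q=1 is in segment 0 (τ=1); S_0(τ)=-13/32

y_0=-2 y_1=1 y_2=3
S(1) = -13/32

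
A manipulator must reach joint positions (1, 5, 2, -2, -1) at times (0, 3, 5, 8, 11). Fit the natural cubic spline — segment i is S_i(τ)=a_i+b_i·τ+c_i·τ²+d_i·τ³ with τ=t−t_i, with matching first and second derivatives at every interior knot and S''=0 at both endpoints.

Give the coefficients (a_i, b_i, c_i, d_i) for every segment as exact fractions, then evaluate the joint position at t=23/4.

  seg 0: a=1 b=1561/708 c=0 d=-617/6372
  seg 1: a=5 b=-145/354 c=-617/708 d=77/472
  seg 2: a=2 b=-343/177 c=19/177 d=50/1593
  seg 3: a=-2 b=-79/177 c=23/59 d=-23/531
S(23/4) = 1171/1888

Δ: Δ0=4/3, Δ1=-3/2, Δ2=-4/3, Δ3=1/3
row 1: diag=10, rhs=-17; c'=1/5, d'=-17/10
row 2: denom=10−2·1/5=48/5; d'=(1−2·-17/10)/(48/5)=11/24
row 3: denom=12−3·5/16=177/16; d'=(10−3·11/24)/(177/16)=46/59
back: M3=46/59
back: M2=11/24−5/16·46/59=38/177
back: M1=-17/10−1/5·38/177=-617/354
M: M0=0, M1=-617/354, M2=38/177, M3=46/59, M4=0
seg 0: a=1, c=M0/2=0, d=(M1−M0)/(6·3)=-617/6372, b=Δ0−h0·(2M0+M1)/6=1561/708
seg 1: a=5, c=M1/2=-617/708, d=(M2−M1)/(6·2)=77/472, b=Δ1−h1·(2M1+M2)/6=-145/354
seg 2: a=2, c=M2/2=19/177, d=(M3−M2)/(6·3)=50/1593, b=Δ2−h2·(2M2+M3)/6=-343/177
seg 3: a=-2, c=M3/2=23/59, d=(M4−M3)/(6·3)=-23/531, b=Δ3−h3·(2M3+M4)/6=-79/177
t_q=23/4 → seg 2, τ=3/4; S=2+-343/177·τ+19/177·τ²+50/1593·τ³=1171/1888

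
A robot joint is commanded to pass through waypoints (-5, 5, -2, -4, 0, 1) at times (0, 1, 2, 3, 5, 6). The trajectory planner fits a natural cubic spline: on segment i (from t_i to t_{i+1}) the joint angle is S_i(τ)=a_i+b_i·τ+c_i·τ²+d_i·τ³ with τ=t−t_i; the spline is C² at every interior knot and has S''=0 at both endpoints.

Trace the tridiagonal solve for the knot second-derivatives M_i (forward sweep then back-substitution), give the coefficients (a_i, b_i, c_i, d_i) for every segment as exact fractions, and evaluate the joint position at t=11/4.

  seg 0: a=-5 b=282/19 c=0 d=-92/19
  seg 1: a=5 b=6/19 c=-276/19 d=137/19
  seg 2: a=-2 b=-135/19 c=135/19 d=-2
  seg 3: a=-4 b=21/19 c=21/19 d=-25/76
  seg 4: a=0 b=30/19 c=-33/38 d=11/38
S(11/4) = -2539/608

Δ: Δ0=10, Δ1=-7, Δ2=-2, Δ3=2, Δ4=1
row 1: diag=4, rhs=-102; c'=1/4, d'=-51/2
row 2: denom=4−1·1/4=15/4; d'=(30−1·-51/2)/(15/4)=74/5
row 3: denom=6−1·4/15=86/15; d'=(24−1·74/5)/(86/15)=69/43
row 4: denom=6−2·15/43=228/43; d'=(-6−2·69/43)/(228/43)=-33/19
back: M4=-33/19
back: M3=69/43−15/43·-33/19=42/19
back: M2=74/5−4/15·42/19=270/19
back: M1=-51/2−1/4·270/19=-552/19
M: M0=0, M1=-552/19, M2=270/19, M3=42/19, M4=-33/19, M5=0
seg 0: a=-5, c=M0/2=0, d=(M1−M0)/(6·1)=-92/19, b=Δ0−h0·(2M0+M1)/6=282/19
seg 1: a=5, c=M1/2=-276/19, d=(M2−M1)/(6·1)=137/19, b=Δ1−h1·(2M1+M2)/6=6/19
seg 2: a=-2, c=M2/2=135/19, d=(M3−M2)/(6·1)=-2, b=Δ2−h2·(2M2+M3)/6=-135/19
seg 3: a=-4, c=M3/2=21/19, d=(M4−M3)/(6·2)=-25/76, b=Δ3−h3·(2M3+M4)/6=21/19
seg 4: a=0, c=M4/2=-33/38, d=(M5−M4)/(6·1)=11/38, b=Δ4−h4·(2M4+M5)/6=30/19
t_q=11/4 → seg 2, τ=3/4; S=-2+-135/19·τ+135/19·τ²+-2·τ³=-2539/608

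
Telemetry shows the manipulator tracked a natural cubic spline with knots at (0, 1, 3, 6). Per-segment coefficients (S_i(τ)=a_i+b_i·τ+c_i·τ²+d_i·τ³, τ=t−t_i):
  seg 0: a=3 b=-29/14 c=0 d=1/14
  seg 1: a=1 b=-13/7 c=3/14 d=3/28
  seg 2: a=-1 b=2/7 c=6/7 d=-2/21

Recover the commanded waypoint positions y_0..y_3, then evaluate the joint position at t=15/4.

y_0 = S_0(0) = a_0 = 3
y_1 = S_1(0) = a_1 = 1
y_2 = S_2(0) = a_2 = -1
y_3 = S_2(3) = 5
t_q=15/4 is in segment 2 (τ=3/4); S_2(τ)=-11/32

y_0=3 y_1=1 y_2=-1 y_3=5
S(15/4) = -11/32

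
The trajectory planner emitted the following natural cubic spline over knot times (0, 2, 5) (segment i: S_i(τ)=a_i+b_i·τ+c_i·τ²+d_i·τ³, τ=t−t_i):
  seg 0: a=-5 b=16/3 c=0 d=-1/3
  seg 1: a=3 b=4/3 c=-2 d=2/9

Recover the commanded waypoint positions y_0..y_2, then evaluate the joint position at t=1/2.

y_0=-5 y_1=3 y_2=-5
S(1/2) = -19/8

y_0 = S_0(0) = a_0 = -5
y_1 = S_1(0) = a_1 = 3
y_2 = S_1(3) = -5
t_q=1/2 is in segment 0 (τ=1/2); S_0(τ)=-19/8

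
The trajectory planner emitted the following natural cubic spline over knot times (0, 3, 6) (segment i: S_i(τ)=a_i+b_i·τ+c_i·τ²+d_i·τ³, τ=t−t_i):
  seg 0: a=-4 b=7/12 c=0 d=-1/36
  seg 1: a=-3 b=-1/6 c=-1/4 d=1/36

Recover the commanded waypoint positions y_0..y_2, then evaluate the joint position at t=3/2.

y_0 = S_0(0) = a_0 = -4
y_1 = S_1(0) = a_1 = -3
y_2 = S_1(3) = -5
t_q=3/2 is in segment 0 (τ=3/2); S_0(τ)=-103/32

y_0=-4 y_1=-3 y_2=-5
S(3/2) = -103/32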